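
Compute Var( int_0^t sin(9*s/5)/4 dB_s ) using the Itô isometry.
Var = t/32 - 5*sin(18*t/5)/576

The Itô integral of a deterministic integrand f(s) has mean 0 because each increment f(s) * (B_{s+ds} - B_s) has mean 0. By the Itô isometry:
  Var( int_0^t f(s) dB_s ) = E[ (int_0^t f(s) dB_s)^2 ] = int_0^t f(s)^2 ds.
Here f(s) = sin(9*s/5)/4, so f(s)^2 = sin(9*s/5)^2/16. Integrate:
  int_0^t (sin(9*s/5)^2/16) ds = t/32 - 5*sin(18*t/5)/576.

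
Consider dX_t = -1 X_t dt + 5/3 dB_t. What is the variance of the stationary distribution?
lim Var(X_t) = 25/18

The OU SDE dX = -theta X dt + sigma dB admits the integrating factor exp(theta t): d(exp(theta t) X_t) = sigma exp(theta t) dB_t. Integrating from 0 to t gives X_t = x_0 * exp(-theta t) + sigma * int_0^t exp(-theta (t-s)) dB_s for any initial x_0. The Itô integral has variance (by the Itô isometry) sigma^2 * int_0^t exp(-2 theta (t - s)) ds = sigma^2 * (1 - exp(-2 theta t)) / (2 theta), independent of x_0.
With theta = 1, sigma = 5/3:
  Var(X_t) = (5/3)^2 * (1 - exp(-2*1 t)) / (2 * 1) = 25/18 - 25*exp(-2*t)/18.
As t -> infinity, exp(-2*1 t) -> 0, so the stationary variance is sigma^2 / (2 theta) = 25/18.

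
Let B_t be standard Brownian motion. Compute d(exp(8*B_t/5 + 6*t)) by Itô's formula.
d(exp(8*B_t/5 + 6*t)) = (182*exp(8*B_t/5 + 6*t)/25) dt + (8*exp(8*B_t/5 + 6*t)/5) dB_t

Itô's formula for f(t, x): d f(t, B_t) = (f_t + (1/2) f_xx) dt + f_x dB_t. Compute partials of f(t, x) = exp(6*t + 8*x/5):
  f_t(t,x)  = 6*exp(6*t + 8*x/5)
  f_x(t,x)  = 8*exp(6*t + 8*x/5)/5
  f_xx(t,x) = 64*exp(6*t + 8*x/5)/25
Assemble drift = f_t + (1/2) f_xx = 182*exp(6*t + 8*x/5)/25 and diffusion = f_x = 8*exp(6*t + 8*x/5)/5. Substituting x = B_t:
  d(exp(8*B_t/5 + 6*t)) = (182*exp(8*B_t/5 + 6*t)/25) dt + (8*exp(8*B_t/5 + 6*t)/5) dB_t.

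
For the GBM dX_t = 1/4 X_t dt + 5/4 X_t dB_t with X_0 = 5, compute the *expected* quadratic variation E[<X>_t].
E[<X>_t] = 625*exp(33*t/16)/33 - 625/33

<X>_t = int_0^t ((5/4) * X_s)^2 ds. Taking expectation inside the integral: E[<X>_t] = (5/4)^2 * int_0^t E[X_s^2] ds. For GBM, E[X_s^2] = x_0^2 * exp((2 mu + sigma^2) s). Integrating:
  E[<X>_t] = (5/4)^2 * 5^2 * (exp((2*(1/4) + (5/4)^2) t) - 1) / (2*(1/4) + (5/4)^2)
           = (5/4)^2 * 5^2 * (exp((33/16) t) - 1) / (33/16) = 625*exp(33*t/16)/33 - 625/33.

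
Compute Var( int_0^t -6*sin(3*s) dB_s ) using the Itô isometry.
Var = 18*t - 3*sin(6*t)

The Itô integral of a deterministic integrand f(s) has mean 0 because each increment f(s) * (B_{s+ds} - B_s) has mean 0. By the Itô isometry:
  Var( int_0^t f(s) dB_s ) = E[ (int_0^t f(s) dB_s)^2 ] = int_0^t f(s)^2 ds.
Here f(s) = -6*sin(3*s), so f(s)^2 = 36*sin(3*s)^2. Integrate:
  int_0^t (36*sin(3*s)^2) ds = 18*t - 3*sin(6*t).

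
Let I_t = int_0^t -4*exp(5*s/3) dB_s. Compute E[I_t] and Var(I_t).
E[I_t] = 0; Var(I_t) = 24*exp(10*t/3)/5 - 24/5

The Itô integral of a deterministic integrand f(s) has mean 0 because each increment f(s) * (B_{s+ds} - B_s) has mean 0. By the Itô isometry:
  Var( int_0^t f(s) dB_s ) = E[ (int_0^t f(s) dB_s)^2 ] = int_0^t f(s)^2 ds.
Here f(s) = -4*exp(5*s/3), so f(s)^2 = 16*exp(10*s/3). Integrate:
  int_0^t (16*exp(10*s/3)) ds = 24*exp(10*t/3)/5 - 24/5.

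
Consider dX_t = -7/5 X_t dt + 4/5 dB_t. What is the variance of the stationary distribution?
lim Var(X_t) = 8/35

The OU SDE dX = -theta X dt + sigma dB admits the integrating factor exp(theta t): d(exp(theta t) X_t) = sigma exp(theta t) dB_t. Integrating from 0 to t gives X_t = x_0 * exp(-theta t) + sigma * int_0^t exp(-theta (t-s)) dB_s for any initial x_0. The Itô integral has variance (by the Itô isometry) sigma^2 * int_0^t exp(-2 theta (t - s)) ds = sigma^2 * (1 - exp(-2 theta t)) / (2 theta), independent of x_0.
With theta = 7/5, sigma = 4/5:
  Var(X_t) = (4/5)^2 * (1 - exp(-2*7/5 t)) / (2 * 7/5) = 8/35 - 8*exp(-14*t/5)/35.
As t -> infinity, exp(-2*7/5 t) -> 0, so the stationary variance is sigma^2 / (2 theta) = 8/35.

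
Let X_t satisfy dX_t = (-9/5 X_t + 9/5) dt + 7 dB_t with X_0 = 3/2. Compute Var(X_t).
Var(X_t) = 245/18 - 245*exp(-18*t/5)/18

The variance V(t) = Var(X_t) satisfies V'(t) = 2 a V(t) + c^2 with V(0) = 0 (drift coefficient is linear in X, diffusion is constant). With a = -9/5, c = 7, the solution is
  V(t) = (c^2 / (2 a)) * (exp(2 a t) - 1)
       = (7^2 / (2*(-9/5))) * (exp((-18/5) t) - 1)
       = 245/18 - 245*exp(-18*t/5)/18.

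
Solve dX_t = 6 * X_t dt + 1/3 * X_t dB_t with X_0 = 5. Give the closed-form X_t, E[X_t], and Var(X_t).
X_t = 5 * exp((107/18) t + (1/3) B_t); E[X_t] = 5*exp(6*t); Var(X_t) = 25*(exp(t/9) - 1)*exp(12*t)

For GBM dX = mu X dt + sigma X dB with X_0 = x_0, apply Itô to Y = log X: dY = (mu - sigma^2/2) dt + sigma dB, so Y_t = log(x_0) + (mu - sigma^2/2) t + sigma B_t and hence X_t = x_0 * exp((mu - sigma^2/2) t + sigma B_t).
With mu = 6, sigma = 1/3, x_0 = 5, this gives:
  X_t = 5 * exp((107/18) * t + (1/3) * B_t).
Since sigma*B_t ~ Normal(0, sigma^2 t), E[exp(sigma*B_t)] = exp(sigma^2 t / 2); so E[X_t] = x_0 * exp((mu - sigma^2/2) t) * exp(sigma^2 t / 2) = x_0 * exp(mu t) = 5*exp(6*t).
Var(X_t) = E[X_t^2] - (E[X_t])^2 = x_0^2 * exp(2 mu t) * (exp(sigma^2 t) - 1) = 25*(exp(t/9) - 1)*exp(12*t).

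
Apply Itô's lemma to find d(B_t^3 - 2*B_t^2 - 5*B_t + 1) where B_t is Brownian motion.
d(B_t^3 - 2*B_t^2 - 5*B_t + 1) = (3*B_t - 2) dt + (3*B_t^2 - 4*B_t - 5) dB_t

Itô's formula for f(B_t) gives d f(B_t) = f'(B_t) dB_t + (1/2) f''(B_t) dt. Compute derivatives of f(x) = x^3 - 2*x^2 - 5*x + 1:
  f'(x)  = 3*x^2 - 4*x - 5
  f''(x) = 6*x - 4
Substitute x = B_t and multiply the f'' term by 1/2:
  drift     = (1/2) * (6*x - 4) evaluated at B_t = 3*B_t - 2
  diffusion = (3*x^2 - 4*x - 5) evaluated at B_t = 3*B_t^2 - 4*B_t - 5
Therefore d(B_t^3 - 2*B_t^2 - 5*B_t + 1) = (3*B_t - 2) dt + (3*B_t^2 - 4*B_t - 5) dB_t.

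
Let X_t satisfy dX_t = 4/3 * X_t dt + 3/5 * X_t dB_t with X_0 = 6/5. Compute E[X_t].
E[X_t] = 6*exp(4*t/3)/5

For GBM dX = mu X dt + sigma X dB with X_0 = x_0, apply Itô to Y = log X: dY = (mu - sigma^2/2) dt + sigma dB, so Y_t = log(x_0) + (mu - sigma^2/2) t + sigma B_t and hence X_t = x_0 * exp((mu - sigma^2/2) t + sigma B_t).
With mu = 4/3, sigma = 3/5, x_0 = 6/5, this gives:
  X_t = 6/5 * exp((173/150) * t + (3/5) * B_t).
Since sigma*B_t ~ Normal(0, sigma^2 t), E[exp(sigma*B_t)] = exp(sigma^2 t / 2); so E[X_t] = x_0 * exp((mu - sigma^2/2) t) * exp(sigma^2 t / 2) = x_0 * exp(mu t) = 6*exp(4*t/3)/5.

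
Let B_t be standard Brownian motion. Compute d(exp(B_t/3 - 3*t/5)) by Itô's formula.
d(exp(B_t/3 - 3*t/5)) = (-49*exp(B_t/3 - 3*t/5)/90) dt + (exp(B_t/3 - 3*t/5)/3) dB_t

Itô's formula for f(t, x): d f(t, B_t) = (f_t + (1/2) f_xx) dt + f_x dB_t. Compute partials of f(t, x) = exp(-3*t/5 + x/3):
  f_t(t,x)  = -3*exp(-3*t/5 + x/3)/5
  f_x(t,x)  = exp(-3*t/5 + x/3)/3
  f_xx(t,x) = exp(-3*t/5 + x/3)/9
Assemble drift = f_t + (1/2) f_xx = -49*exp(-3*t/5 + x/3)/90 and diffusion = f_x = exp(-3*t/5 + x/3)/3. Substituting x = B_t:
  d(exp(B_t/3 - 3*t/5)) = (-49*exp(B_t/3 - 3*t/5)/90) dt + (exp(B_t/3 - 3*t/5)/3) dB_t.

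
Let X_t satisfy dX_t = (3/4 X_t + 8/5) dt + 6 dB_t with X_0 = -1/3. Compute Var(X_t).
Var(X_t) = 24*exp(3*t/2) - 24

The variance V(t) = Var(X_t) satisfies V'(t) = 2 a V(t) + c^2 with V(0) = 0 (drift coefficient is linear in X, diffusion is constant). With a = 3/4, c = 6, the solution is
  V(t) = (c^2 / (2 a)) * (exp(2 a t) - 1)
       = (6^2 / (2*(3/4))) * (exp((3/2) t) - 1)
       = 24*exp(3*t/2) - 24.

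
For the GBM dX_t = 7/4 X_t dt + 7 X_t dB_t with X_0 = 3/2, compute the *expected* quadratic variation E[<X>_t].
E[<X>_t] = 21*exp(105*t/2)/10 - 21/10

<X>_t = int_0^t (7 * X_s)^2 ds. Taking expectation inside the integral: E[<X>_t] = 7^2 * int_0^t E[X_s^2] ds. For GBM, E[X_s^2] = x_0^2 * exp((2 mu + sigma^2) s). Integrating:
  E[<X>_t] = 7^2 * (3/2)^2 * (exp((2*(7/4) + 7^2) t) - 1) / (2*(7/4) + 7^2)
           = 7^2 * (3/2)^2 * (exp((105/2) t) - 1) / (105/2) = 21*exp(105*t/2)/10 - 21/10.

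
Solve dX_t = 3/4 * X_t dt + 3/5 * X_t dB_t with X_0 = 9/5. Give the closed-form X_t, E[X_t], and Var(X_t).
X_t = 9/5 * exp((57/100) t + (3/5) B_t); E[X_t] = 9*exp(3*t/4)/5; Var(X_t) = 81*(exp(9*t/25) - 1)*exp(3*t/2)/25

For GBM dX = mu X dt + sigma X dB with X_0 = x_0, apply Itô to Y = log X: dY = (mu - sigma^2/2) dt + sigma dB, so Y_t = log(x_0) + (mu - sigma^2/2) t + sigma B_t and hence X_t = x_0 * exp((mu - sigma^2/2) t + sigma B_t).
With mu = 3/4, sigma = 3/5, x_0 = 9/5, this gives:
  X_t = 9/5 * exp((57/100) * t + (3/5) * B_t).
Since sigma*B_t ~ Normal(0, sigma^2 t), E[exp(sigma*B_t)] = exp(sigma^2 t / 2); so E[X_t] = x_0 * exp((mu - sigma^2/2) t) * exp(sigma^2 t / 2) = x_0 * exp(mu t) = 9*exp(3*t/4)/5.
Var(X_t) = E[X_t^2] - (E[X_t])^2 = x_0^2 * exp(2 mu t) * (exp(sigma^2 t) - 1) = 81*(exp(9*t/25) - 1)*exp(3*t/2)/25.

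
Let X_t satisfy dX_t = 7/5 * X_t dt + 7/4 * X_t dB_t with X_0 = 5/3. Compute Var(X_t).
Var(X_t) = 25*(exp(49*t/16) - 1)*exp(14*t/5)/9

For GBM dX = mu X dt + sigma X dB with X_0 = x_0, apply Itô to Y = log X: dY = (mu - sigma^2/2) dt + sigma dB, so Y_t = log(x_0) + (mu - sigma^2/2) t + sigma B_t and hence X_t = x_0 * exp((mu - sigma^2/2) t + sigma B_t).
With mu = 7/5, sigma = 7/4, x_0 = 5/3, this gives:
  X_t = 5/3 * exp((-21/160) * t + (7/4) * B_t).
Since sigma*B_t ~ Normal(0, sigma^2 t), E[exp(sigma*B_t)] = exp(sigma^2 t / 2); so E[X_t] = x_0 * exp((mu - sigma^2/2) t) * exp(sigma^2 t / 2) = x_0 * exp(mu t) = 5*exp(7*t/5)/3.
Var(X_t) = E[X_t^2] - (E[X_t])^2 = x_0^2 * exp(2 mu t) * (exp(sigma^2 t) - 1) = 25*(exp(49*t/16) - 1)*exp(14*t/5)/9.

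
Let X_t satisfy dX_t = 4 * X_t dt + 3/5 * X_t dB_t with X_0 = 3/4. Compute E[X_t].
E[X_t] = 3*exp(4*t)/4

For GBM dX = mu X dt + sigma X dB with X_0 = x_0, apply Itô to Y = log X: dY = (mu - sigma^2/2) dt + sigma dB, so Y_t = log(x_0) + (mu - sigma^2/2) t + sigma B_t and hence X_t = x_0 * exp((mu - sigma^2/2) t + sigma B_t).
With mu = 4, sigma = 3/5, x_0 = 3/4, this gives:
  X_t = 3/4 * exp((191/50) * t + (3/5) * B_t).
Since sigma*B_t ~ Normal(0, sigma^2 t), E[exp(sigma*B_t)] = exp(sigma^2 t / 2); so E[X_t] = x_0 * exp((mu - sigma^2/2) t) * exp(sigma^2 t / 2) = x_0 * exp(mu t) = 3*exp(4*t)/4.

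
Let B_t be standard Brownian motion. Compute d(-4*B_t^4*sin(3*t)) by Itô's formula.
d(-4*B_t^4*sin(3*t)) = (-12*B_t^2*(B_t^2*cos(3*t) + 2*sin(3*t))) dt + (-16*B_t^3*sin(3*t)) dB_t

Itô's formula for f(t, x): d f(t, B_t) = (f_t + (1/2) f_xx) dt + f_x dB_t. Compute partials of f(t, x) = -4*x^4*sin(3*t):
  f_t(t,x)  = -12*x^4*cos(3*t)
  f_x(t,x)  = -16*x^3*sin(3*t)
  f_xx(t,x) = -48*x^2*sin(3*t)
Assemble drift = f_t + (1/2) f_xx = -12*x^2*(x^2*cos(3*t) + 2*sin(3*t)) and diffusion = f_x = -16*x^3*sin(3*t). Substituting x = B_t:
  d(-4*B_t^4*sin(3*t)) = (-12*B_t^2*(B_t^2*cos(3*t) + 2*sin(3*t))) dt + (-16*B_t^3*sin(3*t)) dB_t.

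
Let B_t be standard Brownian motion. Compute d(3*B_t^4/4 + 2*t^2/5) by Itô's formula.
d(3*B_t^4/4 + 2*t^2/5) = (9*B_t^2/2 + 4*t/5) dt + (3*B_t^3) dB_t

Itô's formula for f(t, x): d f(t, B_t) = (f_t + (1/2) f_xx) dt + f_x dB_t. Compute partials of f(t, x) = 2*t^2/5 + 3*x^4/4:
  f_t(t,x)  = 4*t/5
  f_x(t,x)  = 3*x^3
  f_xx(t,x) = 9*x^2
Assemble drift = f_t + (1/2) f_xx = 4*t/5 + 9*x^2/2 and diffusion = f_x = 3*x^3. Substituting x = B_t:
  d(3*B_t^4/4 + 2*t^2/5) = (9*B_t^2/2 + 4*t/5) dt + (3*B_t^3) dB_t.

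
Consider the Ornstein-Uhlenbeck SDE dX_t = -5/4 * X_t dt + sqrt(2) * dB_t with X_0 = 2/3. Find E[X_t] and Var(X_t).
E[X_t] = 2*exp(-5*t/4)/3; Var(X_t) = 4/5 - 4*exp(-5*t/2)/5

The OU SDE dX = -theta X dt + sigma dB admits the integrating factor exp(theta t): d(exp(theta t) X_t) = sigma exp(theta t) dB_t. Integrating from 0 to t:
  X_t = x_0 * exp(-theta t) + sigma * int_0^t exp(-theta (t-s)) dB_s.
The Itô integral has mean 0 and (by the Itô isometry) variance sigma^2 * int_0^t exp(-2 theta (t - s)) ds = sigma^2 * (1 - exp(-2 theta t)) / (2 theta).
With theta = 5/4, sigma = sqrt(2), x_0 = 2/3:
  E[X_t] = 2/3 * exp(-5/4 t) = 2*exp(-5*t/4)/3
  Var(X_t) = (sqrt(2))^2 * (1 - exp(-2*5/4 t)) / (2 * 5/4) = 4/5 - 4*exp(-5*t/2)/5.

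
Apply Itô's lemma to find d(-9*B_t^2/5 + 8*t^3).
d(-9*B_t^2/5 + 8*t^3) = (24*t^2 - 9/5) dt + (-18*B_t/5) dB_t

Itô's formula for f(t, x): d f(t, B_t) = (f_t + (1/2) f_xx) dt + f_x dB_t. Compute partials of f(t, x) = 8*t^3 - 9*x^2/5:
  f_t(t,x)  = 24*t^2
  f_x(t,x)  = -18*x/5
  f_xx(t,x) = -18/5
Assemble drift = f_t + (1/2) f_xx = 24*t^2 - 9/5 and diffusion = f_x = -18*x/5. Substituting x = B_t:
  d(-9*B_t^2/5 + 8*t^3) = (24*t^2 - 9/5) dt + (-18*B_t/5) dB_t.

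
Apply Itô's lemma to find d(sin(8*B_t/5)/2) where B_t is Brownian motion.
d(sin(8*B_t/5)/2) = (-16*sin(8*B_t/5)/25) dt + (4*cos(8*B_t/5)/5) dB_t

Itô's formula for f(B_t) gives d f(B_t) = f'(B_t) dB_t + (1/2) f''(B_t) dt. Compute derivatives of f(x) = sin(8*x/5)/2:
  f'(x)  = 4*cos(8*x/5)/5
  f''(x) = -32*sin(8*x/5)/25
Substitute x = B_t and multiply the f'' term by 1/2:
  drift     = (1/2) * (-32*sin(8*x/5)/25) evaluated at B_t = -16*sin(8*B_t/5)/25
  diffusion = (4*cos(8*x/5)/5) evaluated at B_t = 4*cos(8*B_t/5)/5
Therefore d(sin(8*B_t/5)/2) = (-16*sin(8*B_t/5)/25) dt + (4*cos(8*B_t/5)/5) dB_t.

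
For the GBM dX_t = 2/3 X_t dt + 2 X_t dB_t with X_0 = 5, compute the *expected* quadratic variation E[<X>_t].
E[<X>_t] = 75*exp(16*t/3)/4 - 75/4

<X>_t = int_0^t (2 * X_s)^2 ds. Taking expectation inside the integral: E[<X>_t] = 2^2 * int_0^t E[X_s^2] ds. For GBM, E[X_s^2] = x_0^2 * exp((2 mu + sigma^2) s). Integrating:
  E[<X>_t] = 2^2 * 5^2 * (exp((2*(2/3) + 2^2) t) - 1) / (2*(2/3) + 2^2)
           = 2^2 * 5^2 * (exp((16/3) t) - 1) / (16/3) = 75*exp(16*t/3)/4 - 75/4.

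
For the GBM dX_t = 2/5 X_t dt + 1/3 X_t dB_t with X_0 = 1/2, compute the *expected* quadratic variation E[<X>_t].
E[<X>_t] = 5*exp(41*t/45)/164 - 5/164

<X>_t = int_0^t ((1/3) * X_s)^2 ds. Taking expectation inside the integral: E[<X>_t] = (1/3)^2 * int_0^t E[X_s^2] ds. For GBM, E[X_s^2] = x_0^2 * exp((2 mu + sigma^2) s). Integrating:
  E[<X>_t] = (1/3)^2 * (1/2)^2 * (exp((2*(2/5) + (1/3)^2) t) - 1) / (2*(2/5) + (1/3)^2)
           = (1/3)^2 * (1/2)^2 * (exp((41/45) t) - 1) / (41/45) = 5*exp(41*t/45)/164 - 5/164.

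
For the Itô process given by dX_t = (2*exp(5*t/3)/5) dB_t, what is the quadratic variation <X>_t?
<X>_t = 6*exp(10*t/3)/125 - 6/125

For an Itô process dX_t = a(t) dt + b(t) dB_t, the quadratic variation is <X>_t = int_0^t b(s)^2 ds (the drift term does not contribute). Here b(s) = 2*exp(5*s/3)/5, so
  b(s)^2 = 4*exp(10*s/3)/25.
Integrating from 0 to t:
  <X>_t = int_0^t (4*exp(10*s/3)/25) ds = 6*exp(10*t/3)/125 - 6/125.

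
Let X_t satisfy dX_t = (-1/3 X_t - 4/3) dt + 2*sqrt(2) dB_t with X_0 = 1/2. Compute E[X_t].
E[X_t] = -4 + 9*exp(-t/3)/2

Taking expectations and using E[dB_t] = 0, the mean m(t) = E[X_t] satisfies the ODE m'(t) = a m(t) + b with m(0) = x_0. With a = -1/3, b = -4/3, x_0 = 1/2, the solution is
  m(t) = x_0 * exp(a t) + (b/a) * (exp(a t) - 1)
       = (1/2) * exp((-1/3) t) + ((-4/3)/(-1/3)) * (exp((-1/3) t) - 1)
       = -4 + 9*exp(-t/3)/2.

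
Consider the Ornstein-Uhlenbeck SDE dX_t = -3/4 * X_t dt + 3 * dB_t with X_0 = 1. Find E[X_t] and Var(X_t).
E[X_t] = exp(-3*t/4); Var(X_t) = 6 - 6*exp(-3*t/2)

The OU SDE dX = -theta X dt + sigma dB admits the integrating factor exp(theta t): d(exp(theta t) X_t) = sigma exp(theta t) dB_t. Integrating from 0 to t:
  X_t = x_0 * exp(-theta t) + sigma * int_0^t exp(-theta (t-s)) dB_s.
The Itô integral has mean 0 and (by the Itô isometry) variance sigma^2 * int_0^t exp(-2 theta (t - s)) ds = sigma^2 * (1 - exp(-2 theta t)) / (2 theta).
With theta = 3/4, sigma = 3, x_0 = 1:
  E[X_t] = 1 * exp(-3/4 t) = exp(-3*t/4)
  Var(X_t) = (3)^2 * (1 - exp(-2*3/4 t)) / (2 * 3/4) = 6 - 6*exp(-3*t/2).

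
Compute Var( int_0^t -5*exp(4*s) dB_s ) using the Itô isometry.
Var = 25*exp(8*t)/8 - 25/8

The Itô integral of a deterministic integrand f(s) has mean 0 because each increment f(s) * (B_{s+ds} - B_s) has mean 0. By the Itô isometry:
  Var( int_0^t f(s) dB_s ) = E[ (int_0^t f(s) dB_s)^2 ] = int_0^t f(s)^2 ds.
Here f(s) = -5*exp(4*s), so f(s)^2 = 25*exp(8*s). Integrate:
  int_0^t (25*exp(8*s)) ds = 25*exp(8*t)/8 - 25/8.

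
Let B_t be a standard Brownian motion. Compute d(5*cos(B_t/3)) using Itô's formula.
d(5*cos(B_t/3)) = (-5*cos(B_t/3)/18) dt + (-5*sin(B_t/3)/3) dB_t

Itô's formula for f(B_t) gives d f(B_t) = f'(B_t) dB_t + (1/2) f''(B_t) dt. Compute derivatives of f(x) = 5*cos(x/3):
  f'(x)  = -5*sin(x/3)/3
  f''(x) = -5*cos(x/3)/9
Substitute x = B_t and multiply the f'' term by 1/2:
  drift     = (1/2) * (-5*cos(x/3)/9) evaluated at B_t = -5*cos(B_t/3)/18
  diffusion = (-5*sin(x/3)/3) evaluated at B_t = -5*sin(B_t/3)/3
Therefore d(5*cos(B_t/3)) = (-5*cos(B_t/3)/18) dt + (-5*sin(B_t/3)/3) dB_t.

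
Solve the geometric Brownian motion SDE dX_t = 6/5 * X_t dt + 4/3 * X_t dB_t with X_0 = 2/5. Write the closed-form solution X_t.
X_t = 2/5 * exp((14/45) * t + (4/3) * B_t)

For GBM dX = mu X dt + sigma X dB with X_0 = x_0, apply Itô to Y = log X: dY = (mu - sigma^2/2) dt + sigma dB, so Y_t = log(x_0) + (mu - sigma^2/2) t + sigma B_t and hence X_t = x_0 * exp((mu - sigma^2/2) t + sigma B_t).
With mu = 6/5, sigma = 4/3, x_0 = 2/5, this gives:
  X_t = 2/5 * exp((14/45) * t + (4/3) * B_t).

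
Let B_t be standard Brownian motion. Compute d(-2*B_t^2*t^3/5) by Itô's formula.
d(-2*B_t^2*t^3/5) = (2*t^2*(-3*B_t^2 - t)/5) dt + (-4*B_t*t^3/5) dB_t

Itô's formula for f(t, x): d f(t, B_t) = (f_t + (1/2) f_xx) dt + f_x dB_t. Compute partials of f(t, x) = -2*t^3*x^2/5:
  f_t(t,x)  = -6*t^2*x^2/5
  f_x(t,x)  = -4*t^3*x/5
  f_xx(t,x) = -4*t^3/5
Assemble drift = f_t + (1/2) f_xx = 2*t^2*(-t - 3*x^2)/5 and diffusion = f_x = -4*t^3*x/5. Substituting x = B_t:
  d(-2*B_t^2*t^3/5) = (2*t^2*(-3*B_t^2 - t)/5) dt + (-4*B_t*t^3/5) dB_t.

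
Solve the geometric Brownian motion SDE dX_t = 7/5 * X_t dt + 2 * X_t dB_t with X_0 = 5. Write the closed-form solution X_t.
X_t = 5 * exp((-3/5) * t + (2) * B_t)

For GBM dX = mu X dt + sigma X dB with X_0 = x_0, apply Itô to Y = log X: dY = (mu - sigma^2/2) dt + sigma dB, so Y_t = log(x_0) + (mu - sigma^2/2) t + sigma B_t and hence X_t = x_0 * exp((mu - sigma^2/2) t + sigma B_t).
With mu = 7/5, sigma = 2, x_0 = 5, this gives:
  X_t = 5 * exp((-3/5) * t + (2) * B_t).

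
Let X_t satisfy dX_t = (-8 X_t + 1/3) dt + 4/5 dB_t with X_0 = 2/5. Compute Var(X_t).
Var(X_t) = 1/25 - exp(-16*t)/25

The variance V(t) = Var(X_t) satisfies V'(t) = 2 a V(t) + c^2 with V(0) = 0 (drift coefficient is linear in X, diffusion is constant). With a = -8, c = 4/5, the solution is
  V(t) = (c^2 / (2 a)) * (exp(2 a t) - 1)
       = ((4/5)^2 / (2*(-8))) * (exp((-16) t) - 1)
       = 1/25 - exp(-16*t)/25.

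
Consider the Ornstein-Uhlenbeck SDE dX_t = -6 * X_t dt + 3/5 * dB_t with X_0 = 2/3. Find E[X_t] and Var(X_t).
E[X_t] = 2*exp(-6*t)/3; Var(X_t) = 3/100 - 3*exp(-12*t)/100

The OU SDE dX = -theta X dt + sigma dB admits the integrating factor exp(theta t): d(exp(theta t) X_t) = sigma exp(theta t) dB_t. Integrating from 0 to t:
  X_t = x_0 * exp(-theta t) + sigma * int_0^t exp(-theta (t-s)) dB_s.
The Itô integral has mean 0 and (by the Itô isometry) variance sigma^2 * int_0^t exp(-2 theta (t - s)) ds = sigma^2 * (1 - exp(-2 theta t)) / (2 theta).
With theta = 6, sigma = 3/5, x_0 = 2/3:
  E[X_t] = 2/3 * exp(-6 t) = 2*exp(-6*t)/3
  Var(X_t) = (3/5)^2 * (1 - exp(-2*6 t)) / (2 * 6) = 3/100 - 3*exp(-12*t)/100.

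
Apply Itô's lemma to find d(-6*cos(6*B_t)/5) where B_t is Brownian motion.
d(-6*cos(6*B_t)/5) = (108*cos(6*B_t)/5) dt + (36*sin(6*B_t)/5) dB_t

Itô's formula for f(B_t) gives d f(B_t) = f'(B_t) dB_t + (1/2) f''(B_t) dt. Compute derivatives of f(x) = -6*cos(6*x)/5:
  f'(x)  = 36*sin(6*x)/5
  f''(x) = 216*cos(6*x)/5
Substitute x = B_t and multiply the f'' term by 1/2:
  drift     = (1/2) * (216*cos(6*x)/5) evaluated at B_t = 108*cos(6*B_t)/5
  diffusion = (36*sin(6*x)/5) evaluated at B_t = 36*sin(6*B_t)/5
Therefore d(-6*cos(6*B_t)/5) = (108*cos(6*B_t)/5) dt + (36*sin(6*B_t)/5) dB_t.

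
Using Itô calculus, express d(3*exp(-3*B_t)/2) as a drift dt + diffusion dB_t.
d(3*exp(-3*B_t)/2) = (27*exp(-3*B_t)/4) dt + (-9*exp(-3*B_t)/2) dB_t

Itô's formula for f(B_t) gives d f(B_t) = f'(B_t) dB_t + (1/2) f''(B_t) dt. Compute derivatives of f(x) = 3*exp(-3*x)/2:
  f'(x)  = -9*exp(-3*x)/2
  f''(x) = 27*exp(-3*x)/2
Substitute x = B_t and multiply the f'' term by 1/2:
  drift     = (1/2) * (27*exp(-3*x)/2) evaluated at B_t = 27*exp(-3*B_t)/4
  diffusion = (-9*exp(-3*x)/2) evaluated at B_t = -9*exp(-3*B_t)/2
Therefore d(3*exp(-3*B_t)/2) = (27*exp(-3*B_t)/4) dt + (-9*exp(-3*B_t)/2) dB_t.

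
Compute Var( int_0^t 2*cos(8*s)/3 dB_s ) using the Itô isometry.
Var = 2*t/9 + sin(8*t)*cos(8*t)/36

The Itô integral of a deterministic integrand f(s) has mean 0 because each increment f(s) * (B_{s+ds} - B_s) has mean 0. By the Itô isometry:
  Var( int_0^t f(s) dB_s ) = E[ (int_0^t f(s) dB_s)^2 ] = int_0^t f(s)^2 ds.
Here f(s) = 2*cos(8*s)/3, so f(s)^2 = 4*cos(8*s)^2/9. Integrate:
  int_0^t (4*cos(8*s)^2/9) ds = 2*t/9 + sin(8*t)*cos(8*t)/36.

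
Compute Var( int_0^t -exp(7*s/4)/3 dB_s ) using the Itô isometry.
Var = 2*exp(7*t/2)/63 - 2/63

The Itô integral of a deterministic integrand f(s) has mean 0 because each increment f(s) * (B_{s+ds} - B_s) has mean 0. By the Itô isometry:
  Var( int_0^t f(s) dB_s ) = E[ (int_0^t f(s) dB_s)^2 ] = int_0^t f(s)^2 ds.
Here f(s) = -exp(7*s/4)/3, so f(s)^2 = exp(7*s/2)/9. Integrate:
  int_0^t (exp(7*s/2)/9) ds = 2*exp(7*t/2)/63 - 2/63.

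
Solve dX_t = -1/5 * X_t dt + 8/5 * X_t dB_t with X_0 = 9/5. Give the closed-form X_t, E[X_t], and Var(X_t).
X_t = 9/5 * exp((-37/25) t + (8/5) B_t); E[X_t] = 9*exp(-t/5)/5; Var(X_t) = (81*exp(64*t/25) - 81)*exp(-2*t/5)/25

For GBM dX = mu X dt + sigma X dB with X_0 = x_0, apply Itô to Y = log X: dY = (mu - sigma^2/2) dt + sigma dB, so Y_t = log(x_0) + (mu - sigma^2/2) t + sigma B_t and hence X_t = x_0 * exp((mu - sigma^2/2) t + sigma B_t).
With mu = -1/5, sigma = 8/5, x_0 = 9/5, this gives:
  X_t = 9/5 * exp((-37/25) * t + (8/5) * B_t).
Since sigma*B_t ~ Normal(0, sigma^2 t), E[exp(sigma*B_t)] = exp(sigma^2 t / 2); so E[X_t] = x_0 * exp((mu - sigma^2/2) t) * exp(sigma^2 t / 2) = x_0 * exp(mu t) = 9*exp(-t/5)/5.
Var(X_t) = E[X_t^2] - (E[X_t])^2 = x_0^2 * exp(2 mu t) * (exp(sigma^2 t) - 1) = (81*exp(64*t/25) - 81)*exp(-2*t/5)/25.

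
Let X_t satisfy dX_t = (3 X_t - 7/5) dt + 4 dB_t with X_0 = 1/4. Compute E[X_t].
E[X_t] = 7/15 - 13*exp(3*t)/60

Taking expectations and using E[dB_t] = 0, the mean m(t) = E[X_t] satisfies the ODE m'(t) = a m(t) + b with m(0) = x_0. With a = 3, b = -7/5, x_0 = 1/4, the solution is
  m(t) = x_0 * exp(a t) + (b/a) * (exp(a t) - 1)
       = (1/4) * exp(3 t) + ((-7/5)/3) * (exp(3 t) - 1)
       = 7/15 - 13*exp(3*t)/60.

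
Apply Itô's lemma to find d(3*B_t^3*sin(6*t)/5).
d(3*B_t^3*sin(6*t)/5) = (9*B_t*(2*B_t^2*cos(6*t) + sin(6*t))/5) dt + (9*B_t^2*sin(6*t)/5) dB_t

Itô's formula for f(t, x): d f(t, B_t) = (f_t + (1/2) f_xx) dt + f_x dB_t. Compute partials of f(t, x) = 3*x^3*sin(6*t)/5:
  f_t(t,x)  = 18*x^3*cos(6*t)/5
  f_x(t,x)  = 9*x^2*sin(6*t)/5
  f_xx(t,x) = 18*x*sin(6*t)/5
Assemble drift = f_t + (1/2) f_xx = 9*x*(2*x^2*cos(6*t) + sin(6*t))/5 and diffusion = f_x = 9*x^2*sin(6*t)/5. Substituting x = B_t:
  d(3*B_t^3*sin(6*t)/5) = (9*B_t*(2*B_t^2*cos(6*t) + sin(6*t))/5) dt + (9*B_t^2*sin(6*t)/5) dB_t.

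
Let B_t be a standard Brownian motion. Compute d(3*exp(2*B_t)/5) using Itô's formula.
d(3*exp(2*B_t)/5) = (6*exp(2*B_t)/5) dt + (6*exp(2*B_t)/5) dB_t

Itô's formula for f(B_t) gives d f(B_t) = f'(B_t) dB_t + (1/2) f''(B_t) dt. Compute derivatives of f(x) = 3*exp(2*x)/5:
  f'(x)  = 6*exp(2*x)/5
  f''(x) = 12*exp(2*x)/5
Substitute x = B_t and multiply the f'' term by 1/2:
  drift     = (1/2) * (12*exp(2*x)/5) evaluated at B_t = 6*exp(2*B_t)/5
  diffusion = (6*exp(2*x)/5) evaluated at B_t = 6*exp(2*B_t)/5
Therefore d(3*exp(2*B_t)/5) = (6*exp(2*B_t)/5) dt + (6*exp(2*B_t)/5) dB_t.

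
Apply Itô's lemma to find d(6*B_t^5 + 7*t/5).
d(6*B_t^5 + 7*t/5) = (60*B_t^3 + 7/5) dt + (30*B_t^4) dB_t

Itô's formula for f(t, x): d f(t, B_t) = (f_t + (1/2) f_xx) dt + f_x dB_t. Compute partials of f(t, x) = 7*t/5 + 6*x^5:
  f_t(t,x)  = 7/5
  f_x(t,x)  = 30*x^4
  f_xx(t,x) = 120*x^3
Assemble drift = f_t + (1/2) f_xx = 60*x^3 + 7/5 and diffusion = f_x = 30*x^4. Substituting x = B_t:
  d(6*B_t^5 + 7*t/5) = (60*B_t^3 + 7/5) dt + (30*B_t^4) dB_t.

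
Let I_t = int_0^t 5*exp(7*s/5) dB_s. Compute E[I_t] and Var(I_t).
E[I_t] = 0; Var(I_t) = 125*exp(14*t/5)/14 - 125/14

The Itô integral of a deterministic integrand f(s) has mean 0 because each increment f(s) * (B_{s+ds} - B_s) has mean 0. By the Itô isometry:
  Var( int_0^t f(s) dB_s ) = E[ (int_0^t f(s) dB_s)^2 ] = int_0^t f(s)^2 ds.
Here f(s) = 5*exp(7*s/5), so f(s)^2 = 25*exp(14*s/5). Integrate:
  int_0^t (25*exp(14*s/5)) ds = 125*exp(14*t/5)/14 - 125/14.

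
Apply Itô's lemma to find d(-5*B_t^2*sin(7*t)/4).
d(-5*B_t^2*sin(7*t)/4) = (-35*B_t^2*cos(7*t)/4 - 5*sin(7*t)/4) dt + (-5*B_t*sin(7*t)/2) dB_t

Itô's formula for f(t, x): d f(t, B_t) = (f_t + (1/2) f_xx) dt + f_x dB_t. Compute partials of f(t, x) = -5*x^2*sin(7*t)/4:
  f_t(t,x)  = -35*x^2*cos(7*t)/4
  f_x(t,x)  = -5*x*sin(7*t)/2
  f_xx(t,x) = -5*sin(7*t)/2
Assemble drift = f_t + (1/2) f_xx = -35*x^2*cos(7*t)/4 - 5*sin(7*t)/4 and diffusion = f_x = -5*x*sin(7*t)/2. Substituting x = B_t:
  d(-5*B_t^2*sin(7*t)/4) = (-35*B_t^2*cos(7*t)/4 - 5*sin(7*t)/4) dt + (-5*B_t*sin(7*t)/2) dB_t.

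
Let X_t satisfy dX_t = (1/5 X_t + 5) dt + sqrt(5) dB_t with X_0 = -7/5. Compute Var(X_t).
Var(X_t) = 25*exp(2*t/5)/2 - 25/2

The variance V(t) = Var(X_t) satisfies V'(t) = 2 a V(t) + c^2 with V(0) = 0 (drift coefficient is linear in X, diffusion is constant). With a = 1/5, c = sqrt(5), the solution is
  V(t) = (c^2 / (2 a)) * (exp(2 a t) - 1)
       = (sqrt(5)^2 / (2*(1/5))) * (exp((2/5) t) - 1)
       = 25*exp(2*t/5)/2 - 25/2.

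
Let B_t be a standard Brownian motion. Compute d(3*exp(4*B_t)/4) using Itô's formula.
d(3*exp(4*B_t)/4) = (6*exp(4*B_t)) dt + (3*exp(4*B_t)) dB_t

Itô's formula for f(B_t) gives d f(B_t) = f'(B_t) dB_t + (1/2) f''(B_t) dt. Compute derivatives of f(x) = 3*exp(4*x)/4:
  f'(x)  = 3*exp(4*x)
  f''(x) = 12*exp(4*x)
Substitute x = B_t and multiply the f'' term by 1/2:
  drift     = (1/2) * (12*exp(4*x)) evaluated at B_t = 6*exp(4*B_t)
  diffusion = (3*exp(4*x)) evaluated at B_t = 3*exp(4*B_t)
Therefore d(3*exp(4*B_t)/4) = (6*exp(4*B_t)) dt + (3*exp(4*B_t)) dB_t.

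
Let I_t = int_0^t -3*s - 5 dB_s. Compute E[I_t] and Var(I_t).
E[I_t] = 0; Var(I_t) = t*(3*t^2 + 15*t + 25)

The Itô integral of a deterministic integrand f(s) has mean 0 because each increment f(s) * (B_{s+ds} - B_s) has mean 0. By the Itô isometry:
  Var( int_0^t f(s) dB_s ) = E[ (int_0^t f(s) dB_s)^2 ] = int_0^t f(s)^2 ds.
Here f(s) = -3*s - 5, so f(s)^2 = (3*s + 5)^2. Integrate:
  int_0^t ((3*s + 5)^2) ds = t*(3*t^2 + 15*t + 25).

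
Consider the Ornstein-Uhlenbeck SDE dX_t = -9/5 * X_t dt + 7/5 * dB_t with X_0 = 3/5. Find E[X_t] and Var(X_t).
E[X_t] = 3*exp(-9*t/5)/5; Var(X_t) = 49/90 - 49*exp(-18*t/5)/90

The OU SDE dX = -theta X dt + sigma dB admits the integrating factor exp(theta t): d(exp(theta t) X_t) = sigma exp(theta t) dB_t. Integrating from 0 to t:
  X_t = x_0 * exp(-theta t) + sigma * int_0^t exp(-theta (t-s)) dB_s.
The Itô integral has mean 0 and (by the Itô isometry) variance sigma^2 * int_0^t exp(-2 theta (t - s)) ds = sigma^2 * (1 - exp(-2 theta t)) / (2 theta).
With theta = 9/5, sigma = 7/5, x_0 = 3/5:
  E[X_t] = 3/5 * exp(-9/5 t) = 3*exp(-9*t/5)/5
  Var(X_t) = (7/5)^2 * (1 - exp(-2*9/5 t)) / (2 * 9/5) = 49/90 - 49*exp(-18*t/5)/90.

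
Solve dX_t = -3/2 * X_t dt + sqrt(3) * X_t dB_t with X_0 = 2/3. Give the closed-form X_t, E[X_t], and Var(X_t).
X_t = 2/3 * exp((-3) t + (sqrt(3)) B_t); E[X_t] = 2*exp(-3*t/2)/3; Var(X_t) = 4/9 - 4*exp(-3*t)/9

For GBM dX = mu X dt + sigma X dB with X_0 = x_0, apply Itô to Y = log X: dY = (mu - sigma^2/2) dt + sigma dB, so Y_t = log(x_0) + (mu - sigma^2/2) t + sigma B_t and hence X_t = x_0 * exp((mu - sigma^2/2) t + sigma B_t).
With mu = -3/2, sigma = sqrt(3), x_0 = 2/3, this gives:
  X_t = 2/3 * exp((-3) * t + (sqrt(3)) * B_t).
Since sigma*B_t ~ Normal(0, sigma^2 t), E[exp(sigma*B_t)] = exp(sigma^2 t / 2); so E[X_t] = x_0 * exp((mu - sigma^2/2) t) * exp(sigma^2 t / 2) = x_0 * exp(mu t) = 2*exp(-3*t/2)/3.
Var(X_t) = E[X_t^2] - (E[X_t])^2 = x_0^2 * exp(2 mu t) * (exp(sigma^2 t) - 1) = 4/9 - 4*exp(-3*t)/9.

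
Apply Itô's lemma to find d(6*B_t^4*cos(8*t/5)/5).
d(6*B_t^4*cos(8*t/5)/5) = (12*B_t^2*(-4*B_t^2*sin(8*t/5) + 15*cos(8*t/5))/25) dt + (24*B_t^3*cos(8*t/5)/5) dB_t

Itô's formula for f(t, x): d f(t, B_t) = (f_t + (1/2) f_xx) dt + f_x dB_t. Compute partials of f(t, x) = 6*x^4*cos(8*t/5)/5:
  f_t(t,x)  = -48*x^4*sin(8*t/5)/25
  f_x(t,x)  = 24*x^3*cos(8*t/5)/5
  f_xx(t,x) = 72*x^2*cos(8*t/5)/5
Assemble drift = f_t + (1/2) f_xx = 12*x^2*(-4*x^2*sin(8*t/5) + 15*cos(8*t/5))/25 and diffusion = f_x = 24*x^3*cos(8*t/5)/5. Substituting x = B_t:
  d(6*B_t^4*cos(8*t/5)/5) = (12*B_t^2*(-4*B_t^2*sin(8*t/5) + 15*cos(8*t/5))/25) dt + (24*B_t^3*cos(8*t/5)/5) dB_t.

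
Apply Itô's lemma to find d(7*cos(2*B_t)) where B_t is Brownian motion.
d(7*cos(2*B_t)) = (-14*cos(2*B_t)) dt + (-14*sin(2*B_t)) dB_t

Itô's formula for f(B_t) gives d f(B_t) = f'(B_t) dB_t + (1/2) f''(B_t) dt. Compute derivatives of f(x) = 7*cos(2*x):
  f'(x)  = -14*sin(2*x)
  f''(x) = -28*cos(2*x)
Substitute x = B_t and multiply the f'' term by 1/2:
  drift     = (1/2) * (-28*cos(2*x)) evaluated at B_t = -14*cos(2*B_t)
  diffusion = (-14*sin(2*x)) evaluated at B_t = -14*sin(2*B_t)
Therefore d(7*cos(2*B_t)) = (-14*cos(2*B_t)) dt + (-14*sin(2*B_t)) dB_t.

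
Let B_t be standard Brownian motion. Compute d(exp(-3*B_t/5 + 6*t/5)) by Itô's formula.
d(exp(-3*B_t/5 + 6*t/5)) = (69*exp(-3*B_t/5 + 6*t/5)/50) dt + (-3*exp(-3*B_t/5 + 6*t/5)/5) dB_t

Itô's formula for f(t, x): d f(t, B_t) = (f_t + (1/2) f_xx) dt + f_x dB_t. Compute partials of f(t, x) = exp(6*t/5 - 3*x/5):
  f_t(t,x)  = 6*exp(6*t/5 - 3*x/5)/5
  f_x(t,x)  = -3*exp(6*t/5 - 3*x/5)/5
  f_xx(t,x) = 9*exp(6*t/5 - 3*x/5)/25
Assemble drift = f_t + (1/2) f_xx = 69*exp(6*t/5 - 3*x/5)/50 and diffusion = f_x = -3*exp(6*t/5 - 3*x/5)/5. Substituting x = B_t:
  d(exp(-3*B_t/5 + 6*t/5)) = (69*exp(-3*B_t/5 + 6*t/5)/50) dt + (-3*exp(-3*B_t/5 + 6*t/5)/5) dB_t.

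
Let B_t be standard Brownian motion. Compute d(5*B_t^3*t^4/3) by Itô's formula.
d(5*B_t^3*t^4/3) = (5*B_t*t^3*(4*B_t^2 + 3*t)/3) dt + (5*B_t^2*t^4) dB_t

Itô's formula for f(t, x): d f(t, B_t) = (f_t + (1/2) f_xx) dt + f_x dB_t. Compute partials of f(t, x) = 5*t^4*x^3/3:
  f_t(t,x)  = 20*t^3*x^3/3
  f_x(t,x)  = 5*t^4*x^2
  f_xx(t,x) = 10*t^4*x
Assemble drift = f_t + (1/2) f_xx = 5*t^3*x*(3*t + 4*x^2)/3 and diffusion = f_x = 5*t^4*x^2. Substituting x = B_t:
  d(5*B_t^3*t^4/3) = (5*B_t*t^3*(4*B_t^2 + 3*t)/3) dt + (5*B_t^2*t^4) dB_t.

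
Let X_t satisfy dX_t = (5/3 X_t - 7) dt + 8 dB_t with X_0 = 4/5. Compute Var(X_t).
Var(X_t) = 96*exp(10*t/3)/5 - 96/5

The variance V(t) = Var(X_t) satisfies V'(t) = 2 a V(t) + c^2 with V(0) = 0 (drift coefficient is linear in X, diffusion is constant). With a = 5/3, c = 8, the solution is
  V(t) = (c^2 / (2 a)) * (exp(2 a t) - 1)
       = (8^2 / (2*(5/3))) * (exp((10/3) t) - 1)
       = 96*exp(10*t/3)/5 - 96/5.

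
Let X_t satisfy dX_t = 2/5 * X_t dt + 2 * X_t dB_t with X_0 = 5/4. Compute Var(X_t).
Var(X_t) = 25*(exp(4*t) - 1)*exp(4*t/5)/16

For GBM dX = mu X dt + sigma X dB with X_0 = x_0, apply Itô to Y = log X: dY = (mu - sigma^2/2) dt + sigma dB, so Y_t = log(x_0) + (mu - sigma^2/2) t + sigma B_t and hence X_t = x_0 * exp((mu - sigma^2/2) t + sigma B_t).
With mu = 2/5, sigma = 2, x_0 = 5/4, this gives:
  X_t = 5/4 * exp((-8/5) * t + (2) * B_t).
Since sigma*B_t ~ Normal(0, sigma^2 t), E[exp(sigma*B_t)] = exp(sigma^2 t / 2); so E[X_t] = x_0 * exp((mu - sigma^2/2) t) * exp(sigma^2 t / 2) = x_0 * exp(mu t) = 5*exp(2*t/5)/4.
Var(X_t) = E[X_t^2] - (E[X_t])^2 = x_0^2 * exp(2 mu t) * (exp(sigma^2 t) - 1) = 25*(exp(4*t) - 1)*exp(4*t/5)/16.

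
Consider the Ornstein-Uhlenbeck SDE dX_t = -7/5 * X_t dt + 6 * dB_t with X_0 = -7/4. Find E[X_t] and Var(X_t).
E[X_t] = -7*exp(-7*t/5)/4; Var(X_t) = 90/7 - 90*exp(-14*t/5)/7

The OU SDE dX = -theta X dt + sigma dB admits the integrating factor exp(theta t): d(exp(theta t) X_t) = sigma exp(theta t) dB_t. Integrating from 0 to t:
  X_t = x_0 * exp(-theta t) + sigma * int_0^t exp(-theta (t-s)) dB_s.
The Itô integral has mean 0 and (by the Itô isometry) variance sigma^2 * int_0^t exp(-2 theta (t - s)) ds = sigma^2 * (1 - exp(-2 theta t)) / (2 theta).
With theta = 7/5, sigma = 6, x_0 = -7/4:
  E[X_t] = -7/4 * exp(-7/5 t) = -7*exp(-7*t/5)/4
  Var(X_t) = (6)^2 * (1 - exp(-2*7/5 t)) / (2 * 7/5) = 90/7 - 90*exp(-14*t/5)/7.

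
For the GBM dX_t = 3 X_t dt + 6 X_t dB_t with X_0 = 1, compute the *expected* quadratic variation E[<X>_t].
E[<X>_t] = 6*exp(42*t)/7 - 6/7

<X>_t = int_0^t (6 * X_s)^2 ds. Taking expectation inside the integral: E[<X>_t] = 6^2 * int_0^t E[X_s^2] ds. For GBM, E[X_s^2] = x_0^2 * exp((2 mu + sigma^2) s). Integrating:
  E[<X>_t] = 6^2 * 1^2 * (exp((2*3 + 6^2) t) - 1) / (2*3 + 6^2)
           = 6^2 * 1^2 * (exp(42 t) - 1) / 42 = 6*exp(42*t)/7 - 6/7.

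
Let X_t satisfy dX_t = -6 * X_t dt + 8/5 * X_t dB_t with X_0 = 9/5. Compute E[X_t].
E[X_t] = 9*exp(-6*t)/5

For GBM dX = mu X dt + sigma X dB with X_0 = x_0, apply Itô to Y = log X: dY = (mu - sigma^2/2) dt + sigma dB, so Y_t = log(x_0) + (mu - sigma^2/2) t + sigma B_t and hence X_t = x_0 * exp((mu - sigma^2/2) t + sigma B_t).
With mu = -6, sigma = 8/5, x_0 = 9/5, this gives:
  X_t = 9/5 * exp((-182/25) * t + (8/5) * B_t).
Since sigma*B_t ~ Normal(0, sigma^2 t), E[exp(sigma*B_t)] = exp(sigma^2 t / 2); so E[X_t] = x_0 * exp((mu - sigma^2/2) t) * exp(sigma^2 t / 2) = x_0 * exp(mu t) = 9*exp(-6*t)/5.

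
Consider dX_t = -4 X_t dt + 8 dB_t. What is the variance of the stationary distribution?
lim Var(X_t) = 8

The OU SDE dX = -theta X dt + sigma dB admits the integrating factor exp(theta t): d(exp(theta t) X_t) = sigma exp(theta t) dB_t. Integrating from 0 to t gives X_t = x_0 * exp(-theta t) + sigma * int_0^t exp(-theta (t-s)) dB_s for any initial x_0. The Itô integral has variance (by the Itô isometry) sigma^2 * int_0^t exp(-2 theta (t - s)) ds = sigma^2 * (1 - exp(-2 theta t)) / (2 theta), independent of x_0.
With theta = 4, sigma = 8:
  Var(X_t) = (8)^2 * (1 - exp(-2*4 t)) / (2 * 4) = 8 - 8*exp(-8*t).
As t -> infinity, exp(-2*4 t) -> 0, so the stationary variance is sigma^2 / (2 theta) = 8.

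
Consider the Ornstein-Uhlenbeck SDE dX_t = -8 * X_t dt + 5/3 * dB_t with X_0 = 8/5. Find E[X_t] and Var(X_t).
E[X_t] = 8*exp(-8*t)/5; Var(X_t) = 25/144 - 25*exp(-16*t)/144

The OU SDE dX = -theta X dt + sigma dB admits the integrating factor exp(theta t): d(exp(theta t) X_t) = sigma exp(theta t) dB_t. Integrating from 0 to t:
  X_t = x_0 * exp(-theta t) + sigma * int_0^t exp(-theta (t-s)) dB_s.
The Itô integral has mean 0 and (by the Itô isometry) variance sigma^2 * int_0^t exp(-2 theta (t - s)) ds = sigma^2 * (1 - exp(-2 theta t)) / (2 theta).
With theta = 8, sigma = 5/3, x_0 = 8/5:
  E[X_t] = 8/5 * exp(-8 t) = 8*exp(-8*t)/5
  Var(X_t) = (5/3)^2 * (1 - exp(-2*8 t)) / (2 * 8) = 25/144 - 25*exp(-16*t)/144.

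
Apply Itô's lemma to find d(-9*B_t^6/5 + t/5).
d(-9*B_t^6/5 + t/5) = (1/5 - 27*B_t^4) dt + (-54*B_t^5/5) dB_t

Itô's formula for f(t, x): d f(t, B_t) = (f_t + (1/2) f_xx) dt + f_x dB_t. Compute partials of f(t, x) = t/5 - 9*x^6/5:
  f_t(t,x)  = 1/5
  f_x(t,x)  = -54*x^5/5
  f_xx(t,x) = -54*x^4
Assemble drift = f_t + (1/2) f_xx = 1/5 - 27*x^4 and diffusion = f_x = -54*x^5/5. Substituting x = B_t:
  d(-9*B_t^6/5 + t/5) = (1/5 - 27*B_t^4) dt + (-54*B_t^5/5) dB_t.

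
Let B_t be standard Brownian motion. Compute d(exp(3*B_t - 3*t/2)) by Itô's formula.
d(exp(3*B_t - 3*t/2)) = (3*exp(3*B_t - 3*t/2)) dt + (3*exp(3*B_t - 3*t/2)) dB_t

Itô's formula for f(t, x): d f(t, B_t) = (f_t + (1/2) f_xx) dt + f_x dB_t. Compute partials of f(t, x) = exp(-3*t/2 + 3*x):
  f_t(t,x)  = -3*exp(-3*t/2 + 3*x)/2
  f_x(t,x)  = 3*exp(-3*t/2 + 3*x)
  f_xx(t,x) = 9*exp(-3*t/2 + 3*x)
Assemble drift = f_t + (1/2) f_xx = 3*exp(-3*t/2 + 3*x) and diffusion = f_x = 3*exp(-3*t/2 + 3*x). Substituting x = B_t:
  d(exp(3*B_t - 3*t/2)) = (3*exp(3*B_t - 3*t/2)) dt + (3*exp(3*B_t - 3*t/2)) dB_t.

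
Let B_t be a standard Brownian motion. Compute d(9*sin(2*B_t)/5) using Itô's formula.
d(9*sin(2*B_t)/5) = (-18*sin(2*B_t)/5) dt + (18*cos(2*B_t)/5) dB_t

Itô's formula for f(B_t) gives d f(B_t) = f'(B_t) dB_t + (1/2) f''(B_t) dt. Compute derivatives of f(x) = 9*sin(2*x)/5:
  f'(x)  = 18*cos(2*x)/5
  f''(x) = -36*sin(2*x)/5
Substitute x = B_t and multiply the f'' term by 1/2:
  drift     = (1/2) * (-36*sin(2*x)/5) evaluated at B_t = -18*sin(2*B_t)/5
  diffusion = (18*cos(2*x)/5) evaluated at B_t = 18*cos(2*B_t)/5
Therefore d(9*sin(2*B_t)/5) = (-18*sin(2*B_t)/5) dt + (18*cos(2*B_t)/5) dB_t.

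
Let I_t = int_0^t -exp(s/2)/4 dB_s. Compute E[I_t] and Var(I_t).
E[I_t] = 0; Var(I_t) = exp(t)/16 - 1/16

The Itô integral of a deterministic integrand f(s) has mean 0 because each increment f(s) * (B_{s+ds} - B_s) has mean 0. By the Itô isometry:
  Var( int_0^t f(s) dB_s ) = E[ (int_0^t f(s) dB_s)^2 ] = int_0^t f(s)^2 ds.
Here f(s) = -exp(s/2)/4, so f(s)^2 = exp(s)/16. Integrate:
  int_0^t (exp(s)/16) ds = exp(t)/16 - 1/16.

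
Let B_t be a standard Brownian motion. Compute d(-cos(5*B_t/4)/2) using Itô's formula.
d(-cos(5*B_t/4)/2) = (25*cos(5*B_t/4)/64) dt + (5*sin(5*B_t/4)/8) dB_t

Itô's formula for f(B_t) gives d f(B_t) = f'(B_t) dB_t + (1/2) f''(B_t) dt. Compute derivatives of f(x) = -cos(5*x/4)/2:
  f'(x)  = 5*sin(5*x/4)/8
  f''(x) = 25*cos(5*x/4)/32
Substitute x = B_t and multiply the f'' term by 1/2:
  drift     = (1/2) * (25*cos(5*x/4)/32) evaluated at B_t = 25*cos(5*B_t/4)/64
  diffusion = (5*sin(5*x/4)/8) evaluated at B_t = 5*sin(5*B_t/4)/8
Therefore d(-cos(5*B_t/4)/2) = (25*cos(5*B_t/4)/64) dt + (5*sin(5*B_t/4)/8) dB_t.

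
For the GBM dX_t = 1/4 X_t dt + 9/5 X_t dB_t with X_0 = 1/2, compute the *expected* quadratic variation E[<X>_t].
E[<X>_t] = 81*exp(187*t/50)/374 - 81/374

<X>_t = int_0^t ((9/5) * X_s)^2 ds. Taking expectation inside the integral: E[<X>_t] = (9/5)^2 * int_0^t E[X_s^2] ds. For GBM, E[X_s^2] = x_0^2 * exp((2 mu + sigma^2) s). Integrating:
  E[<X>_t] = (9/5)^2 * (1/2)^2 * (exp((2*(1/4) + (9/5)^2) t) - 1) / (2*(1/4) + (9/5)^2)
           = (9/5)^2 * (1/2)^2 * (exp((187/50) t) - 1) / (187/50) = 81*exp(187*t/50)/374 - 81/374.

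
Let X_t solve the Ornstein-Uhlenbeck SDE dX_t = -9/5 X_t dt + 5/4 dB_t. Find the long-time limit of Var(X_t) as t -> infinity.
lim Var(X_t) = 125/288

The OU SDE dX = -theta X dt + sigma dB admits the integrating factor exp(theta t): d(exp(theta t) X_t) = sigma exp(theta t) dB_t. Integrating from 0 to t gives X_t = x_0 * exp(-theta t) + sigma * int_0^t exp(-theta (t-s)) dB_s for any initial x_0. The Itô integral has variance (by the Itô isometry) sigma^2 * int_0^t exp(-2 theta (t - s)) ds = sigma^2 * (1 - exp(-2 theta t)) / (2 theta), independent of x_0.
With theta = 9/5, sigma = 5/4:
  Var(X_t) = (5/4)^2 * (1 - exp(-2*9/5 t)) / (2 * 9/5) = 125/288 - 125*exp(-18*t/5)/288.
As t -> infinity, exp(-2*9/5 t) -> 0, so the stationary variance is sigma^2 / (2 theta) = 125/288.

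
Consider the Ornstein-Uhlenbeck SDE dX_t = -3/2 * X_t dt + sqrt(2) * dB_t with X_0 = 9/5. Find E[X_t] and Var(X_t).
E[X_t] = 9*exp(-3*t/2)/5; Var(X_t) = 2/3 - 2*exp(-3*t)/3

The OU SDE dX = -theta X dt + sigma dB admits the integrating factor exp(theta t): d(exp(theta t) X_t) = sigma exp(theta t) dB_t. Integrating from 0 to t:
  X_t = x_0 * exp(-theta t) + sigma * int_0^t exp(-theta (t-s)) dB_s.
The Itô integral has mean 0 and (by the Itô isometry) variance sigma^2 * int_0^t exp(-2 theta (t - s)) ds = sigma^2 * (1 - exp(-2 theta t)) / (2 theta).
With theta = 3/2, sigma = sqrt(2), x_0 = 9/5:
  E[X_t] = 9/5 * exp(-3/2 t) = 9*exp(-3*t/2)/5
  Var(X_t) = (sqrt(2))^2 * (1 - exp(-2*3/2 t)) / (2 * 3/2) = 2/3 - 2*exp(-3*t)/3.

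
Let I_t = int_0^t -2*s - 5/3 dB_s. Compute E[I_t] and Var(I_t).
E[I_t] = 0; Var(I_t) = t*(12*t^2 + 30*t + 25)/9

The Itô integral of a deterministic integrand f(s) has mean 0 because each increment f(s) * (B_{s+ds} - B_s) has mean 0. By the Itô isometry:
  Var( int_0^t f(s) dB_s ) = E[ (int_0^t f(s) dB_s)^2 ] = int_0^t f(s)^2 ds.
Here f(s) = -2*s - 5/3, so f(s)^2 = (6*s + 5)^2/9. Integrate:
  int_0^t ((6*s + 5)^2/9) ds = t*(12*t^2 + 30*t + 25)/9.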